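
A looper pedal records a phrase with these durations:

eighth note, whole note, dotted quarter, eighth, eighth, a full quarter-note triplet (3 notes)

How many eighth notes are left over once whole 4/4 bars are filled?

One bar of 4/4 = 8 eighth notes.
Working in eighth notes: eighth note = 1; whole note = 8; dotted quarter = 3; eighth = 1; eighth = 1; a full quarter-note triplet (3 notes) (three triplet quarters span one half) = 4.
Adding: 1 + 8 + 3 + 1 + 1 + 4 = 18.
18 ÷ 8 = 2 complete bars with 2 eighth notes remaining.

2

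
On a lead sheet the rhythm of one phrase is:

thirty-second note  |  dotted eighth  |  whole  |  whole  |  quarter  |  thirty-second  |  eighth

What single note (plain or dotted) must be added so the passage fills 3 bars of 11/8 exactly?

dotted whole note

3 bars of 11/8 = 132 thirty-second notes.
Express everything in thirty-second notes: thirty-second note = 1; dotted eighth = 6; whole = 32; whole = 32; quarter = 8; thirty-second = 1; eighth = 4.
Adding: 1 + 6 + 32 + 32 + 8 + 1 + 4 = 84.
Remaining: 132 − 84 = 48 thirty-second notes, which is a dotted whole note.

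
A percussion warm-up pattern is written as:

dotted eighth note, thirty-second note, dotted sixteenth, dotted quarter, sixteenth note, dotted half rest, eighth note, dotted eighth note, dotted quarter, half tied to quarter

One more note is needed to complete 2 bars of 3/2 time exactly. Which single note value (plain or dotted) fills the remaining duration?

sixteenth note

2 bars of 3/2 = 96 thirty-second notes.
In thirty-second notes: dotted eighth note = 6; thirty-second note = 1; dotted sixteenth = 3; dotted quarter = 12; sixteenth note = 2; dotted half rest = 24; eighth note = 4; dotted eighth note = 6; dotted quarter = 12; half tied to quarter (half + quarter) = 24.
Sum: 6 + 1 + 3 + 12 + 2 + 24 + 4 + 6 + 12 + 24 = 94.
Remaining: 96 − 94 = 2 thirty-second notes, which is a sixteenth note.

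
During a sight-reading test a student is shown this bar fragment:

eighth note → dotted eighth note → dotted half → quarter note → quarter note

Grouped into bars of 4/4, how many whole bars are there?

1

One bar of 4/4 = 16 sixteenth notes.
In sixteenth notes: eighth note = 2; dotted eighth note = 3; dotted half = 12; quarter note = 4; quarter note = 4.
Altogether 2 + 3 + 12 + 4 + 4 = 25.
25 ÷ 16 = 1 complete bar with 9 left over.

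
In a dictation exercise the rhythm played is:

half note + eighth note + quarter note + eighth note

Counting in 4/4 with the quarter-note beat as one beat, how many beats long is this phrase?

4

One quarter-note beat = 2 eighth notes.
In eighth notes: half note = 4; eighth note = 1; quarter note = 2; eighth note = 1.
Total: 4 + 1 + 2 + 1 = 8.
8 ÷ 2 = 4 beats.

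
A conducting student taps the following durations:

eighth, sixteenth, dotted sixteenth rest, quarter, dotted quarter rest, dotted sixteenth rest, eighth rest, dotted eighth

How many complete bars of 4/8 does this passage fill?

One bar of 4/8 = 16 thirty-second notes.
Working in thirty-second notes: eighth = 4; sixteenth = 2; dotted sixteenth rest = 3; quarter = 8; dotted quarter rest = 12; dotted sixteenth rest = 3; eighth rest = 4; dotted eighth = 6.
Altogether 4 + 2 + 3 + 8 + 12 + 3 + 4 + 6 = 42.
42 ÷ 16 = 2 complete bars with 10 left over.

2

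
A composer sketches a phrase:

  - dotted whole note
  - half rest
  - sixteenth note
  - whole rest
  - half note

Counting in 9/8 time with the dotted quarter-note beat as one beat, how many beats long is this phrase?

One dotted quarter-note beat = 6 sixteenth notes.
In sixteenth notes: dotted whole note = 24; half rest = 8; sixteenth note = 1; whole rest = 16; half note = 8.
Sum: 24 + 8 + 1 + 16 + 8 = 57.
57 ÷ 6 = 9.5 beats.

9.5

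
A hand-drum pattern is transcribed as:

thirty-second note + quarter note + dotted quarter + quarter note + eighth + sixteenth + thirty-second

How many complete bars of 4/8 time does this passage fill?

2

One bar of 4/8 = 16 thirty-second notes.
Working in thirty-second notes: thirty-second note = 1; quarter note = 8; dotted quarter = 12; quarter note = 8; eighth = 4; sixteenth = 2; thirty-second = 1.
Total: 1 + 8 + 12 + 8 + 4 + 2 + 1 = 36.
36 ÷ 16 = 2 complete bars with 4 left over.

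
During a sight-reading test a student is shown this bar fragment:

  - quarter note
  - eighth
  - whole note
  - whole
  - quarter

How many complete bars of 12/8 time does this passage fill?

One bar of 12/8 = 12 eighth notes.
In eighth notes: quarter note = 2; eighth = 1; whole note = 8; whole = 8; quarter = 2.
Sum: 2 + 1 + 8 + 8 + 2 = 21.
21 ÷ 12 = 1 complete bar with 9 left over.

1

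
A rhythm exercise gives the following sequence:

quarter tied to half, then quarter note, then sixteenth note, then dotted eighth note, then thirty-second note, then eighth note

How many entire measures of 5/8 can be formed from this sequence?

2

One bar of 5/8 = 20 thirty-second notes.
Express everything in thirty-second notes: quarter tied to half (quarter + half) = 24; quarter note = 8; sixteenth note = 2; dotted eighth note = 6; thirty-second note = 1; eighth note = 4.
Total: 24 + 8 + 2 + 6 + 1 + 4 = 45.
45 ÷ 20 = 2 complete bars with 5 left over.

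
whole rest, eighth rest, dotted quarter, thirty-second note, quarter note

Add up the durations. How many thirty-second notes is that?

Convert each value to thirty-second notes: whole rest = 32; eighth rest = 4; dotted quarter = 12; thirty-second note = 1; quarter note = 8.
Altogether 32 + 4 + 12 + 1 + 8 = 57 thirty-second notes.

57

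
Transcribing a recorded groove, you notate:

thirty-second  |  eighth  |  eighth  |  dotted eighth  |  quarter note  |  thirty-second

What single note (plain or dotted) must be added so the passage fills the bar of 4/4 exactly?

The bar of 4/4 = 32 thirty-second notes.
Convert each value to thirty-second notes: thirty-second = 1; eighth = 4; eighth = 4; dotted eighth = 6; quarter note = 8; thirty-second = 1.
Altogether 1 + 4 + 4 + 6 + 8 + 1 = 24.
Remaining: 32 − 24 = 8 thirty-second notes, which is a quarter note.

quarter note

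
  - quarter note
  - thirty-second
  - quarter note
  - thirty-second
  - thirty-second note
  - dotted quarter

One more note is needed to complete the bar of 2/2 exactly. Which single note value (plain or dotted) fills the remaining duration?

The bar of 2/2 = 32 thirty-second notes.
In thirty-second notes: quarter note = 8; thirty-second = 1; quarter note = 8; thirty-second = 1; thirty-second note = 1; dotted quarter = 12.
Adding: 8 + 1 + 8 + 1 + 1 + 12 = 31.
Remaining: 32 − 31 = 1 thirty-second note, which is a thirty-second note.

thirty-second note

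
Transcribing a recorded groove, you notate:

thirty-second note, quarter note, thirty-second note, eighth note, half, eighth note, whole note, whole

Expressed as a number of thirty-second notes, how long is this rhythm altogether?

98

Each duration in thirty-second notes: thirty-second note = 1; quarter note = 8; thirty-second note = 1; eighth note = 4; half = 16; eighth note = 4; whole note = 32; whole = 32.
Sum: 1 + 8 + 1 + 4 + 16 + 4 + 32 + 32 = 98 thirty-second notes.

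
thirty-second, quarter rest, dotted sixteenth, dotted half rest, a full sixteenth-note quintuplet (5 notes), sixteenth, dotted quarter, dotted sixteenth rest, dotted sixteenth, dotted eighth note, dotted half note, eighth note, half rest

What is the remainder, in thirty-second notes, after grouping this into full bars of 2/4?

2

One bar of 2/4 = 16 thirty-second notes.
In thirty-second notes: thirty-second = 1; quarter rest = 8; dotted sixteenth = 3; dotted half rest = 24; a full sixteenth-note quintuplet (5 notes) (five quintuplet sixteenths span one quarter) = 8; sixteenth = 2; dotted quarter = 12; dotted sixteenth rest = 3; dotted sixteenth = 3; dotted eighth note = 6; dotted half note = 24; eighth note = 4; half rest = 16.
Altogether 1 + 8 + 3 + 24 + 8 + 2 + 12 + 3 + 3 + 6 + 24 + 4 + 16 = 114.
114 ÷ 16 = 7 complete bars with 2 thirty-second notes remaining.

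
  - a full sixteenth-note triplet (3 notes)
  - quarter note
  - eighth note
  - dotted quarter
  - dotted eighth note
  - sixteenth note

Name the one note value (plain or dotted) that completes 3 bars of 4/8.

3 bars of 4/8 = 24 sixteenth notes.
Each duration in sixteenth notes: a full sixteenth-note triplet (3 notes) (three triplet sixteenths span one eighth) = 2; quarter note = 4; eighth note = 2; dotted quarter = 6; dotted eighth note = 3; sixteenth note = 1.
Altogether 2 + 4 + 2 + 6 + 3 + 1 = 18.
Remaining: 24 − 18 = 6 sixteenth notes, which is a dotted quarter note.

dotted quarter note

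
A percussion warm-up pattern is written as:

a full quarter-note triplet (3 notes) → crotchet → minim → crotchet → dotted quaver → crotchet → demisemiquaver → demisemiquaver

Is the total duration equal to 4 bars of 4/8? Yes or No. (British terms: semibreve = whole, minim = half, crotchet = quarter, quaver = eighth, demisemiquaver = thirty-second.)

One bar of 4/8 = 16 thirty-second notes, so 4 bars = 64.
Convert each value to thirty-second notes: a full quarter-note triplet (3 notes) (three triplet quarters span one half) = 16; crotchet = 8; minim = 16; crotchet = 8; dotted quaver = 6; crotchet = 8; demisemiquaver = 1; demisemiquaver = 1.
Sum: 16 + 8 + 16 + 8 + 6 + 8 + 1 + 1 = 64.
64 equals 64, so the answer is Yes.

Yes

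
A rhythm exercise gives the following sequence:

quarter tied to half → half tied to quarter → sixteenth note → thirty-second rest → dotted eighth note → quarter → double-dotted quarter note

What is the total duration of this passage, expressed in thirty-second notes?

Working in thirty-second notes: quarter tied to half (quarter + half) = 24; half tied to quarter (half + quarter) = 24; sixteenth note = 2; thirty-second rest = 1; dotted eighth note = 6; quarter = 8; double-dotted quarter note = 14.
Sum: 24 + 24 + 2 + 1 + 6 + 8 + 14 = 79 thirty-second notes.

79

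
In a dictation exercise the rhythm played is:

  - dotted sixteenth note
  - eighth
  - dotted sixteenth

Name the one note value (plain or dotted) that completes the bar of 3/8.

sixteenth note

The bar of 3/8 = 12 thirty-second notes.
Working in thirty-second notes: dotted sixteenth note = 3; eighth = 4; dotted sixteenth = 3.
Total: 3 + 4 + 3 = 10.
Remaining: 12 − 10 = 2 thirty-second notes, which is a sixteenth note.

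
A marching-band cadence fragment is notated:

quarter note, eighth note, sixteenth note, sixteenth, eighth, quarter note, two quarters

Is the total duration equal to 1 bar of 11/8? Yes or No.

Yes

One bar of 11/8 = 22 sixteenth notes.
Convert each value to sixteenth notes: quarter note = 4; eighth note = 2; sixteenth note = 1; sixteenth = 1; eighth = 2; quarter note = 4; quarter = 4; quarter = 4.
Altogether 4 + 2 + 1 + 1 + 2 + 4 + 4 + 4 = 22.
22 equals 22, so the answer is Yes.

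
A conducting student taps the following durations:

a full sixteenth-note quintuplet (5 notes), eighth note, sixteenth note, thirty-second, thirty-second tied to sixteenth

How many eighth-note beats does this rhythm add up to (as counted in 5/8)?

One eighth-note beat = 4 thirty-second notes.
Each duration in thirty-second notes: a full sixteenth-note quintuplet (5 notes) (five quintuplet sixteenths span one quarter) = 8; eighth note = 4; sixteenth note = 2; thirty-second = 1; thirty-second tied to sixteenth (thirty-second + sixteenth) = 3.
Adding: 8 + 4 + 2 + 1 + 3 = 18.
18 ÷ 4 = 4.5 beats.

4.5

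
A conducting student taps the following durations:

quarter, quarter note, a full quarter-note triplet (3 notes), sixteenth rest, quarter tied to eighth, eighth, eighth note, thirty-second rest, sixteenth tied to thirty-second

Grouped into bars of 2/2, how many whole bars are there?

1

One bar of 2/2 = 32 thirty-second notes.
Each duration in thirty-second notes: quarter = 8; quarter note = 8; a full quarter-note triplet (3 notes) (three triplet quarters span one half) = 16; sixteenth rest = 2; quarter tied to eighth (quarter + eighth) = 12; eighth = 4; eighth note = 4; thirty-second rest = 1; sixteenth tied to thirty-second (sixteenth + thirty-second) = 3.
Sum: 8 + 8 + 16 + 2 + 12 + 4 + 4 + 1 + 3 = 58.
58 ÷ 32 = 1 complete bar with 26 left over.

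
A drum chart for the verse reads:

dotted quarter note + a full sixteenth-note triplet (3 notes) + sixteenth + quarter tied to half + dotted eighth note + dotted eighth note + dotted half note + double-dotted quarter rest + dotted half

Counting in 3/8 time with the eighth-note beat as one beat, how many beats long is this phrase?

29

One eighth-note beat = 2 sixteenth notes.
Each duration in sixteenth notes: dotted quarter note = 6; a full sixteenth-note triplet (3 notes) (three triplet sixteenths span one eighth) = 2; sixteenth = 1; quarter tied to half (quarter + half) = 12; dotted eighth note = 3; dotted eighth note = 3; dotted half note = 12; double-dotted quarter rest = 7; dotted half = 12.
Sum: 6 + 2 + 1 + 12 + 3 + 3 + 12 + 7 + 12 = 58.
58 ÷ 2 = 29 beats.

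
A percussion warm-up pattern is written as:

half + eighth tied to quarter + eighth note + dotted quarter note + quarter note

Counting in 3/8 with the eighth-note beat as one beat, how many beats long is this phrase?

One eighth-note beat = 2 sixteenth notes.
Each duration in sixteenth notes: half = 8; eighth tied to quarter (eighth + quarter) = 6; eighth note = 2; dotted quarter note = 6; quarter note = 4.
Altogether 8 + 6 + 2 + 6 + 4 = 26.
26 ÷ 2 = 13 beats.

13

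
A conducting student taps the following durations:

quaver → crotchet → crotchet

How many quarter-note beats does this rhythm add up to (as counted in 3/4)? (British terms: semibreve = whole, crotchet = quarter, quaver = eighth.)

2.5

One quarter-note beat = 2 eighth notes.
Each duration in eighth notes: quaver = 1; crotchet = 2; crotchet = 2.
Altogether 1 + 2 + 2 = 5.
5 ÷ 2 = 2.5 beats.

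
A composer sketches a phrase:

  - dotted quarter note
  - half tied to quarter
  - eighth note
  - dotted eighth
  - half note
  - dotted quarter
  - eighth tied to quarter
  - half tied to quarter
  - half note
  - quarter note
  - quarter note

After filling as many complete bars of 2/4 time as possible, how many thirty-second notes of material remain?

14

One bar of 2/4 = 8 sixteenth notes.
Convert each value to sixteenth notes: dotted quarter note = 6; half tied to quarter (half + quarter) = 12; eighth note = 2; dotted eighth = 3; half note = 8; dotted quarter = 6; eighth tied to quarter (eighth + quarter) = 6; half tied to quarter (half + quarter) = 12; half note = 8; quarter note = 4; quarter note = 4.
Sum: 6 + 12 + 2 + 3 + 8 + 6 + 6 + 12 + 8 + 4 + 4 = 71.
71 ÷ 8 = 8 complete bars with 7 sixteenth notes remaining = 14 thirty-second notes.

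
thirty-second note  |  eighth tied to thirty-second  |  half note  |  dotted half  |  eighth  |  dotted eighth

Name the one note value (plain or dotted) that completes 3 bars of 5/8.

eighth note

3 bars of 5/8 = 60 thirty-second notes.
Each duration in thirty-second notes: thirty-second note = 1; eighth tied to thirty-second (eighth + thirty-second) = 5; half note = 16; dotted half = 24; eighth = 4; dotted eighth = 6.
Total: 1 + 5 + 16 + 24 + 4 + 6 = 56.
Remaining: 60 − 56 = 4 thirty-second notes, which is a eighth note.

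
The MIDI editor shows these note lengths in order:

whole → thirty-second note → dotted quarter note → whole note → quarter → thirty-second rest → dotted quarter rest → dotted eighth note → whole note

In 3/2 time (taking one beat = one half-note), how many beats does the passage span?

One half-note beat = 16 thirty-second notes.
In thirty-second notes: whole = 32; thirty-second note = 1; dotted quarter note = 12; whole note = 32; quarter = 8; thirty-second rest = 1; dotted quarter rest = 12; dotted eighth note = 6; whole note = 32.
Total: 32 + 1 + 12 + 32 + 8 + 1 + 12 + 6 + 32 = 136.
136 ÷ 16 = 8.5 beats.

8.5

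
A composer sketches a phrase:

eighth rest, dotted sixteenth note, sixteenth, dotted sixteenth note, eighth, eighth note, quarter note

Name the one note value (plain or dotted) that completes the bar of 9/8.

The bar of 9/8 = 36 thirty-second notes.
Convert each value to thirty-second notes: eighth rest = 4; dotted sixteenth note = 3; sixteenth = 2; dotted sixteenth note = 3; eighth = 4; eighth note = 4; quarter note = 8.
Sum: 4 + 3 + 2 + 3 + 4 + 4 + 8 = 28.
Remaining: 36 − 28 = 8 thirty-second notes, which is a quarter note.

quarter note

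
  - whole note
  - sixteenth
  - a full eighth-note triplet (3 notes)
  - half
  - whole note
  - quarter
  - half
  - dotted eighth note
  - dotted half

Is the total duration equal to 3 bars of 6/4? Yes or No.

One bar of 6/4 = 24 sixteenth notes, so 3 bars = 72.
Convert each value to sixteenth notes: whole note = 16; sixteenth = 1; a full eighth-note triplet (3 notes) (three triplet eighths span one quarter) = 4; half = 8; whole note = 16; quarter = 4; half = 8; dotted eighth note = 3; dotted half = 12.
Total: 16 + 1 + 4 + 8 + 16 + 4 + 8 + 3 + 12 = 72.
72 equals 72, so the answer is Yes.

Yes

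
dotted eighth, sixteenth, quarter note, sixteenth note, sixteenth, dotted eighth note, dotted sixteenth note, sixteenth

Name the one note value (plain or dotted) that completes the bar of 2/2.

The bar of 2/2 = 32 thirty-second notes.
In thirty-second notes: dotted eighth = 6; sixteenth = 2; quarter note = 8; sixteenth note = 2; sixteenth = 2; dotted eighth note = 6; dotted sixteenth note = 3; sixteenth = 2.
Sum: 6 + 2 + 8 + 2 + 2 + 6 + 3 + 2 = 31.
Remaining: 32 − 31 = 1 thirty-second note, which is a thirty-second note.

thirty-second note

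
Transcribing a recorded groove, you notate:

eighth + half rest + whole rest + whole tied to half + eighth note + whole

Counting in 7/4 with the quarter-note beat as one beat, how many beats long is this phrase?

One quarter-note beat = 2 eighth notes.
Working in eighth notes: eighth = 1; half rest = 4; whole rest = 8; whole tied to half (whole + half) = 12; eighth note = 1; whole = 8.
Altogether 1 + 4 + 8 + 12 + 1 + 8 = 34.
34 ÷ 2 = 17 beats.

17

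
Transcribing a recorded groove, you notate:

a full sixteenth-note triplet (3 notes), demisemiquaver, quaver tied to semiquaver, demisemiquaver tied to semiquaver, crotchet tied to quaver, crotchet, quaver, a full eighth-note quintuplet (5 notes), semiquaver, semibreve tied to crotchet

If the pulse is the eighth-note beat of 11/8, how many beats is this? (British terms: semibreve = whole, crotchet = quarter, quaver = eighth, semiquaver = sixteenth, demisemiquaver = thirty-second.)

24

One eighth-note beat = 4 thirty-second notes.
Convert each value to thirty-second notes: a full sixteenth-note triplet (3 notes) (three triplet sixteenths span one eighth) = 4; demisemiquaver = 1; quaver tied to semiquaver (quaver + semiquaver) = 6; demisemiquaver tied to semiquaver (demisemiquaver + semiquaver) = 3; crotchet tied to quaver (crotchet + quaver) = 12; crotchet = 8; quaver = 4; a full eighth-note quintuplet (5 notes) (five quintuplet eighths span one half) = 16; semiquaver = 2; semibreve tied to crotchet (semibreve + crotchet) = 40.
Sum: 4 + 1 + 6 + 3 + 12 + 8 + 4 + 16 + 2 + 40 = 96.
96 ÷ 4 = 24 beats.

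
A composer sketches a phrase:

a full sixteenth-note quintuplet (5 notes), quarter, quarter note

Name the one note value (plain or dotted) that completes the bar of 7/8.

The bar of 7/8 = 7 eighth notes.
Working in eighth notes: a full sixteenth-note quintuplet (5 notes) (five quintuplet sixteenths span one quarter) = 2; quarter = 2; quarter note = 2.
Total: 2 + 2 + 2 = 6.
Remaining: 7 − 6 = 1 eighth note, which is a eighth note.

eighth note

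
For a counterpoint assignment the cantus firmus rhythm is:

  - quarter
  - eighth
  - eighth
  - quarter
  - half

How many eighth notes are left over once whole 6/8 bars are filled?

4

One bar of 6/8 = 6 eighth notes.
Each duration in eighth notes: quarter = 2; eighth = 1; eighth = 1; quarter = 2; half = 4.
Sum: 2 + 1 + 1 + 2 + 4 = 10.
10 ÷ 6 = 1 complete bar with 4 eighth notes remaining.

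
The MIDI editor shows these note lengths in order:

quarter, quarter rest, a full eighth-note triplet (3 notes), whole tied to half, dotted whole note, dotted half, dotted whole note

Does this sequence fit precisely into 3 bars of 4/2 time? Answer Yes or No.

One bar of 4/2 = 8 quarter notes, so 3 bars = 24.
In quarter notes: quarter = 1; quarter rest = 1; a full eighth-note triplet (3 notes) (three triplet eighths span one quarter) = 1; whole tied to half (whole + half) = 6; dotted whole note = 6; dotted half = 3; dotted whole note = 6.
Total: 1 + 1 + 1 + 6 + 6 + 3 + 6 = 24.
24 equals 24, so the answer is Yes.

Yes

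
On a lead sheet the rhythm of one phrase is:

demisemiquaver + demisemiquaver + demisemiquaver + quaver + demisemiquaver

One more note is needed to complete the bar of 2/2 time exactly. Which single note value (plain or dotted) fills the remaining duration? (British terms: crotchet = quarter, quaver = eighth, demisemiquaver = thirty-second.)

The bar of 2/2 = 32 thirty-second notes.
Convert each value to thirty-second notes: demisemiquaver = 1; demisemiquaver = 1; demisemiquaver = 1; quaver = 4; demisemiquaver = 1.
Total: 1 + 1 + 1 + 4 + 1 = 8.
Remaining: 32 − 8 = 24 thirty-second notes, which is a dotted half note.

dotted half note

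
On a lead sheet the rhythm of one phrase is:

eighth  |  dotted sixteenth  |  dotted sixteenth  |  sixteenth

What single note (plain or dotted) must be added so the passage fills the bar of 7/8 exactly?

half note

The bar of 7/8 = 28 thirty-second notes.
Convert each value to thirty-second notes: eighth = 4; dotted sixteenth = 3; dotted sixteenth = 3; sixteenth = 2.
Total: 4 + 3 + 3 + 2 = 12.
Remaining: 28 − 12 = 16 thirty-second notes, which is a half note.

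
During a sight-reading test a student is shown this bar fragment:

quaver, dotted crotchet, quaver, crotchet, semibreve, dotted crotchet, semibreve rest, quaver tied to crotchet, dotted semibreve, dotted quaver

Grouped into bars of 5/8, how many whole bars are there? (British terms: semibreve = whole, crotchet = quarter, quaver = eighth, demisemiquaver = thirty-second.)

One bar of 5/8 = 10 sixteenth notes.
Working in sixteenth notes: quaver = 2; dotted crotchet = 6; quaver = 2; crotchet = 4; semibreve = 16; dotted crotchet = 6; semibreve rest = 16; quaver tied to crotchet (quaver + crotchet) = 6; dotted semibreve = 24; dotted quaver = 3.
Total: 2 + 6 + 2 + 4 + 16 + 6 + 16 + 6 + 24 + 3 = 85.
85 ÷ 10 = 8 complete bars with 5 left over.

8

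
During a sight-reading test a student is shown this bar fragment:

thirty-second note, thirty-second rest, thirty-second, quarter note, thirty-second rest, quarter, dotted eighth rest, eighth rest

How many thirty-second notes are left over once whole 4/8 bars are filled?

14

One bar of 4/8 = 16 thirty-second notes.
Each duration in thirty-second notes: thirty-second note = 1; thirty-second rest = 1; thirty-second = 1; quarter note = 8; thirty-second rest = 1; quarter = 8; dotted eighth rest = 6; eighth rest = 4.
Adding: 1 + 1 + 1 + 8 + 1 + 8 + 6 + 4 = 30.
30 ÷ 16 = 1 complete bar with 14 thirty-second notes remaining.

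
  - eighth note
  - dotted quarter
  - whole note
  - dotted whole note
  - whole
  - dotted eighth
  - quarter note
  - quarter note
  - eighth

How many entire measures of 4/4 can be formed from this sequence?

4

One bar of 4/4 = 16 sixteenth notes.
Each duration in sixteenth notes: eighth note = 2; dotted quarter = 6; whole note = 16; dotted whole note = 24; whole = 16; dotted eighth = 3; quarter note = 4; quarter note = 4; eighth = 2.
Adding: 2 + 6 + 16 + 24 + 16 + 3 + 4 + 4 + 2 = 77.
77 ÷ 16 = 4 complete bars with 13 left over.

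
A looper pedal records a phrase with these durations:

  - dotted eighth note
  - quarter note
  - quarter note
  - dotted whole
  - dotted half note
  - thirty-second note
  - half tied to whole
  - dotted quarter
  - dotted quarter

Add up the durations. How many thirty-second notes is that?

In thirty-second notes: dotted eighth note = 6; quarter note = 8; quarter note = 8; dotted whole = 48; dotted half note = 24; thirty-second note = 1; half tied to whole (half + whole) = 48; dotted quarter = 12; dotted quarter = 12.
Altogether 6 + 8 + 8 + 48 + 24 + 1 + 48 + 12 + 12 = 167 thirty-second notes.

167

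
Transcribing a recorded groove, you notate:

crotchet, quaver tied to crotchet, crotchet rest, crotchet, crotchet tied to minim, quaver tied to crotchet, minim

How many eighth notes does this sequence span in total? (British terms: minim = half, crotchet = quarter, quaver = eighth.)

Each duration in eighth notes: crotchet = 2; quaver tied to crotchet (quaver + crotchet) = 3; crotchet rest = 2; crotchet = 2; crotchet tied to minim (crotchet + minim) = 6; quaver tied to crotchet (quaver + crotchet) = 3; minim = 4.
Total: 2 + 3 + 2 + 2 + 6 + 3 + 4 = 22 eighth notes.

22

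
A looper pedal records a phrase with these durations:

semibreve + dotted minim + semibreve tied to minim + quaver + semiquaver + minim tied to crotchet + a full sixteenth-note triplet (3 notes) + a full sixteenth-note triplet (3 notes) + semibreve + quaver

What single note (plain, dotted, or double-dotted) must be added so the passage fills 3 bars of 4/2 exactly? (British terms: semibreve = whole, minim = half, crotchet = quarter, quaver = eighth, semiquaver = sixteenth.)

3 bars of 4/2 = 96 sixteenth notes.
In sixteenth notes: semibreve = 16; dotted minim = 12; semibreve tied to minim (semibreve + minim) = 24; quaver = 2; semiquaver = 1; minim tied to crotchet (minim + crotchet) = 12; a full sixteenth-note triplet (3 notes) (three triplet sixteenths span one eighth) = 2; a full sixteenth-note triplet (3 notes) (three triplet sixteenths span one eighth) = 2; semibreve = 16; quaver = 2.
Total: 16 + 12 + 24 + 2 + 1 + 12 + 2 + 2 + 16 + 2 = 89.
Remaining: 96 − 89 = 7 sixteenth notes, which is a double-dotted quarter note.

double-dotted quarter note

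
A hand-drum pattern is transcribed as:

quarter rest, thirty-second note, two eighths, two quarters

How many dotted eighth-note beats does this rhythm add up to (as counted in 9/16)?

5.5

One dotted eighth-note beat = 6 thirty-second notes.
Express everything in thirty-second notes: quarter rest = 8; thirty-second note = 1; eighth = 4; eighth = 4; quarter = 8; quarter = 8.
Adding: 8 + 1 + 4 + 4 + 8 + 8 = 33.
33 ÷ 6 = 5.5 beats.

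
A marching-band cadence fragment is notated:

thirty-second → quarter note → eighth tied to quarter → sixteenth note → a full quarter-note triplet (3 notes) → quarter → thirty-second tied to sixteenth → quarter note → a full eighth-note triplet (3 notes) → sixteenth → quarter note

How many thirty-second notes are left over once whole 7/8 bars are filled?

One bar of 7/8 = 28 thirty-second notes.
Each duration in thirty-second notes: thirty-second = 1; quarter note = 8; eighth tied to quarter (eighth + quarter) = 12; sixteenth note = 2; a full quarter-note triplet (3 notes) (three triplet quarters span one half) = 16; quarter = 8; thirty-second tied to sixteenth (thirty-second + sixteenth) = 3; quarter note = 8; a full eighth-note triplet (3 notes) (three triplet eighths span one quarter) = 8; sixteenth = 2; quarter note = 8.
Total: 1 + 8 + 12 + 2 + 16 + 8 + 3 + 8 + 8 + 2 + 8 = 76.
76 ÷ 28 = 2 complete bars with 20 thirty-second notes remaining.

20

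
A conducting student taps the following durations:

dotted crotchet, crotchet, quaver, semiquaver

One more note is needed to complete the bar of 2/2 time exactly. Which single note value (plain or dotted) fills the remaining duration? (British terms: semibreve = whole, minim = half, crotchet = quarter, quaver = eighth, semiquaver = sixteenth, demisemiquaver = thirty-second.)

dotted eighth note

The bar of 2/2 = 16 sixteenth notes.
Convert each value to sixteenth notes: dotted crotchet = 6; crotchet = 4; quaver = 2; semiquaver = 1.
Total: 6 + 4 + 2 + 1 = 13.
Remaining: 16 − 13 = 3 sixteenth notes, which is a dotted eighth note.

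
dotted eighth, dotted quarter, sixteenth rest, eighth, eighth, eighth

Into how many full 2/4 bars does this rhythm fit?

2

One bar of 2/4 = 8 sixteenth notes.
Express everything in sixteenth notes: dotted eighth = 3; dotted quarter = 6; sixteenth rest = 1; eighth = 2; eighth = 2; eighth = 2.
Sum: 3 + 6 + 1 + 2 + 2 + 2 = 16.
16 ÷ 8 = 2 complete bars with 0 left over.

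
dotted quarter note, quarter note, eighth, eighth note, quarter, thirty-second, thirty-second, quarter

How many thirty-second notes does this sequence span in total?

Express everything in thirty-second notes: dotted quarter note = 12; quarter note = 8; eighth = 4; eighth note = 4; quarter = 8; thirty-second = 1; thirty-second = 1; quarter = 8.
Sum: 12 + 8 + 4 + 4 + 8 + 1 + 1 + 8 = 46 thirty-second notes.

46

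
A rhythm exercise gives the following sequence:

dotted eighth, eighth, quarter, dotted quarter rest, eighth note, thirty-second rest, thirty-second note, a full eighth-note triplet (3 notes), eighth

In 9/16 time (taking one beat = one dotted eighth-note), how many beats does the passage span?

One dotted eighth-note beat = 6 thirty-second notes.
Express everything in thirty-second notes: dotted eighth = 6; eighth = 4; quarter = 8; dotted quarter rest = 12; eighth note = 4; thirty-second rest = 1; thirty-second note = 1; a full eighth-note triplet (3 notes) (three triplet eighths span one quarter) = 8; eighth = 4.
Adding: 6 + 4 + 8 + 12 + 4 + 1 + 1 + 8 + 4 = 48.
48 ÷ 6 = 8 beats.

8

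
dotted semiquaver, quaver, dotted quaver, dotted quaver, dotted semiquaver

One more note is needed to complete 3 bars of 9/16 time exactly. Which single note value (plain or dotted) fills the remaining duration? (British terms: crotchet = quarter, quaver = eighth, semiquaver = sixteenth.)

whole note

3 bars of 9/16 = 54 thirty-second notes.
Each duration in thirty-second notes: dotted semiquaver = 3; quaver = 4; dotted quaver = 6; dotted quaver = 6; dotted semiquaver = 3.
Altogether 3 + 4 + 6 + 6 + 3 = 22.
Remaining: 54 − 22 = 32 thirty-second notes, which is a whole note.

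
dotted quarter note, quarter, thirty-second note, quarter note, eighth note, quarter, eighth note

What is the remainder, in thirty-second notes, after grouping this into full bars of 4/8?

One bar of 4/8 = 16 thirty-second notes.
Working in thirty-second notes: dotted quarter note = 12; quarter = 8; thirty-second note = 1; quarter note = 8; eighth note = 4; quarter = 8; eighth note = 4.
Altogether 12 + 8 + 1 + 8 + 4 + 8 + 4 = 45.
45 ÷ 16 = 2 complete bars with 13 thirty-second notes remaining.

13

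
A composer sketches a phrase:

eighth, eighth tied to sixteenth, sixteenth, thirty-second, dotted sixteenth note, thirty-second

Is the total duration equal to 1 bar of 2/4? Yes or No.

No

One bar of 2/4 = 16 thirty-second notes.
Convert each value to thirty-second notes: eighth = 4; eighth tied to sixteenth (eighth + sixteenth) = 6; sixteenth = 2; thirty-second = 1; dotted sixteenth note = 3; thirty-second = 1.
Total: 4 + 6 + 2 + 1 + 3 + 1 = 17.
17 exceeds 16, so the answer is No.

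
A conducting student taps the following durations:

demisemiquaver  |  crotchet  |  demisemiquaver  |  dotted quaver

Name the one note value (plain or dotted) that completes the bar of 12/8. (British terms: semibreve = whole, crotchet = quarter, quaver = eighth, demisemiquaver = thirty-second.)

whole note

The bar of 12/8 = 48 thirty-second notes.
In thirty-second notes: demisemiquaver = 1; crotchet = 8; demisemiquaver = 1; dotted quaver = 6.
Altogether 1 + 8 + 1 + 6 = 16.
Remaining: 48 − 16 = 32 thirty-second notes, which is a whole note.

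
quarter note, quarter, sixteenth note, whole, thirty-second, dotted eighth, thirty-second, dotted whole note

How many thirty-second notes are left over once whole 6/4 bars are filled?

10

One bar of 6/4 = 48 thirty-second notes.
In thirty-second notes: quarter note = 8; quarter = 8; sixteenth note = 2; whole = 32; thirty-second = 1; dotted eighth = 6; thirty-second = 1; dotted whole note = 48.
Altogether 8 + 8 + 2 + 32 + 1 + 6 + 1 + 48 = 106.
106 ÷ 48 = 2 complete bars with 10 thirty-second notes remaining.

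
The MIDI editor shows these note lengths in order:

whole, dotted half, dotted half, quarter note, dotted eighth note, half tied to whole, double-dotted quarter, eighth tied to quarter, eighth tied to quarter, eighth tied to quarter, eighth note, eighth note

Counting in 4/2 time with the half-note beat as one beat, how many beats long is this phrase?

12.5

One half-note beat = 8 sixteenth notes.
Convert each value to sixteenth notes: whole = 16; dotted half = 12; dotted half = 12; quarter note = 4; dotted eighth note = 3; half tied to whole (half + whole) = 24; double-dotted quarter = 7; eighth tied to quarter (eighth + quarter) = 6; eighth tied to quarter (eighth + quarter) = 6; eighth tied to quarter (eighth + quarter) = 6; eighth note = 2; eighth note = 2.
Total: 16 + 12 + 12 + 4 + 3 + 24 + 7 + 6 + 6 + 6 + 2 + 2 = 100.
100 ÷ 8 = 12.5 beats.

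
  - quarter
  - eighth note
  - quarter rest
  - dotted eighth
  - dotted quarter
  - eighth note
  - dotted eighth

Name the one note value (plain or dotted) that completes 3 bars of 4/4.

dotted whole note

3 bars of 4/4 = 48 sixteenth notes.
Express everything in sixteenth notes: quarter = 4; eighth note = 2; quarter rest = 4; dotted eighth = 3; dotted quarter = 6; eighth note = 2; dotted eighth = 3.
Adding: 4 + 2 + 4 + 3 + 6 + 2 + 3 = 24.
Remaining: 48 − 24 = 24 sixteenth notes, which is a dotted whole note.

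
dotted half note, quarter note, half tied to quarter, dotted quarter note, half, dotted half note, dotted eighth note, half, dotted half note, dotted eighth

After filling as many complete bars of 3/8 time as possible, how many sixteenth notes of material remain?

2

One bar of 3/8 = 6 sixteenth notes.
Express everything in sixteenth notes: dotted half note = 12; quarter note = 4; half tied to quarter (half + quarter) = 12; dotted quarter note = 6; half = 8; dotted half note = 12; dotted eighth note = 3; half = 8; dotted half note = 12; dotted eighth = 3.
Adding: 12 + 4 + 12 + 6 + 8 + 12 + 3 + 8 + 12 + 3 = 80.
80 ÷ 6 = 13 complete bars with 2 sixteenth notes remaining.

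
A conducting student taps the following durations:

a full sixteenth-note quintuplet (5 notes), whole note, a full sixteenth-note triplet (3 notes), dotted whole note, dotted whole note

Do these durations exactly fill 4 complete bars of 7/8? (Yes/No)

One bar of 7/8 = 7 eighth notes, so 4 bars = 28.
In eighth notes: a full sixteenth-note quintuplet (5 notes) (five quintuplet sixteenths span one quarter) = 2; whole note = 8; a full sixteenth-note triplet (3 notes) (three triplet sixteenths span one eighth) = 1; dotted whole note = 12; dotted whole note = 12.
Altogether 2 + 8 + 1 + 12 + 12 = 35.
35 exceeds 28, so the answer is No.

No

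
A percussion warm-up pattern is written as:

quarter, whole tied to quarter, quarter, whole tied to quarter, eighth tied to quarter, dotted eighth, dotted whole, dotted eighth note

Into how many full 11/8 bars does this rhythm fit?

3

One bar of 11/8 = 22 sixteenth notes.
Convert each value to sixteenth notes: quarter = 4; whole tied to quarter (whole + quarter) = 20; quarter = 4; whole tied to quarter (whole + quarter) = 20; eighth tied to quarter (eighth + quarter) = 6; dotted eighth = 3; dotted whole = 24; dotted eighth note = 3.
Altogether 4 + 20 + 4 + 20 + 6 + 3 + 24 + 3 = 84.
84 ÷ 22 = 3 complete bars with 18 left over.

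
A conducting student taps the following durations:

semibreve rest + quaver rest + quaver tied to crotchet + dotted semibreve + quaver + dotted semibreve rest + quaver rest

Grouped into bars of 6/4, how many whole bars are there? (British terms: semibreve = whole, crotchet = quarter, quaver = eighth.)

One bar of 6/4 = 12 eighth notes.
In eighth notes: semibreve rest = 8; quaver rest = 1; quaver tied to crotchet (quaver + crotchet) = 3; dotted semibreve = 12; quaver = 1; dotted semibreve rest = 12; quaver rest = 1.
Total: 8 + 1 + 3 + 12 + 1 + 12 + 1 = 38.
38 ÷ 12 = 3 complete bars with 2 left over.

3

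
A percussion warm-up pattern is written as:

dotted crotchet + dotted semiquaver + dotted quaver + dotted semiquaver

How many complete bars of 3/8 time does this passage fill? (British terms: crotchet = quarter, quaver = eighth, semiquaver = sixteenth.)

2

One bar of 3/8 = 12 thirty-second notes.
Express everything in thirty-second notes: dotted crotchet = 12; dotted semiquaver = 3; dotted quaver = 6; dotted semiquaver = 3.
Altogether 12 + 3 + 6 + 3 = 24.
24 ÷ 12 = 2 complete bars with 0 left over.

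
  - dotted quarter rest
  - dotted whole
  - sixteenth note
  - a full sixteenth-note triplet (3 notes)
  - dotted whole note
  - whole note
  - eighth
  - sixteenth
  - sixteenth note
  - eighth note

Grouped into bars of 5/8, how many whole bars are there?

7

One bar of 5/8 = 10 sixteenth notes.
Convert each value to sixteenth notes: dotted quarter rest = 6; dotted whole = 24; sixteenth note = 1; a full sixteenth-note triplet (3 notes) (three triplet sixteenths span one eighth) = 2; dotted whole note = 24; whole note = 16; eighth = 2; sixteenth = 1; sixteenth note = 1; eighth note = 2.
Total: 6 + 24 + 1 + 2 + 24 + 16 + 2 + 1 + 1 + 2 = 79.
79 ÷ 10 = 7 complete bars with 9 left over.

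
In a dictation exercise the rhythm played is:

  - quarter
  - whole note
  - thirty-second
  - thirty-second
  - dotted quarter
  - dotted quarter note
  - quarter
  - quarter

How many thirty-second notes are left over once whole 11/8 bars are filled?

38

One bar of 11/8 = 44 thirty-second notes.
Express everything in thirty-second notes: quarter = 8; whole note = 32; thirty-second = 1; thirty-second = 1; dotted quarter = 12; dotted quarter note = 12; quarter = 8; quarter = 8.
Altogether 8 + 32 + 1 + 1 + 12 + 12 + 8 + 8 = 82.
82 ÷ 44 = 1 complete bar with 38 thirty-second notes remaining.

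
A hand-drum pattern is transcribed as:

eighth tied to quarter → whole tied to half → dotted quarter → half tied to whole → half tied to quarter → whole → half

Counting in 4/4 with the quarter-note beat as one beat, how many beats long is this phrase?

One quarter-note beat = 2 eighth notes.
Each duration in eighth notes: eighth tied to quarter (eighth + quarter) = 3; whole tied to half (whole + half) = 12; dotted quarter = 3; half tied to whole (half + whole) = 12; half tied to quarter (half + quarter) = 6; whole = 8; half = 4.
Sum: 3 + 12 + 3 + 12 + 6 + 8 + 4 = 48.
48 ÷ 2 = 24 beats.

24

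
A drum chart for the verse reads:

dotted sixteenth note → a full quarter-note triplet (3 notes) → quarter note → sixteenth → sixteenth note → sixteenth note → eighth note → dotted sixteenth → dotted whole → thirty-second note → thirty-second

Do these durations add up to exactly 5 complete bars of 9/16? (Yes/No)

Yes

One bar of 9/16 = 18 thirty-second notes, so 5 bars = 90.
In thirty-second notes: dotted sixteenth note = 3; a full quarter-note triplet (3 notes) (three triplet quarters span one half) = 16; quarter note = 8; sixteenth = 2; sixteenth note = 2; sixteenth note = 2; eighth note = 4; dotted sixteenth = 3; dotted whole = 48; thirty-second note = 1; thirty-second = 1.
Sum: 3 + 16 + 8 + 2 + 2 + 2 + 4 + 3 + 48 + 1 + 1 = 90.
90 equals 90, so the answer is Yes.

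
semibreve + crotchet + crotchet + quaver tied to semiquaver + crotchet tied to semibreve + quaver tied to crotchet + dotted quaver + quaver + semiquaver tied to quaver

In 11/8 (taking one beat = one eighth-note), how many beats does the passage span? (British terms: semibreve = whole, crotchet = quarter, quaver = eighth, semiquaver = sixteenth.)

30.5

One eighth-note beat = 2 sixteenth notes.
Each duration in sixteenth notes: semibreve = 16; crotchet = 4; crotchet = 4; quaver tied to semiquaver (quaver + semiquaver) = 3; crotchet tied to semibreve (crotchet + semibreve) = 20; quaver tied to crotchet (quaver + crotchet) = 6; dotted quaver = 3; quaver = 2; semiquaver tied to quaver (semiquaver + quaver) = 3.
Adding: 16 + 4 + 4 + 3 + 20 + 6 + 3 + 2 + 3 = 61.
61 ÷ 2 = 30.5 beats.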